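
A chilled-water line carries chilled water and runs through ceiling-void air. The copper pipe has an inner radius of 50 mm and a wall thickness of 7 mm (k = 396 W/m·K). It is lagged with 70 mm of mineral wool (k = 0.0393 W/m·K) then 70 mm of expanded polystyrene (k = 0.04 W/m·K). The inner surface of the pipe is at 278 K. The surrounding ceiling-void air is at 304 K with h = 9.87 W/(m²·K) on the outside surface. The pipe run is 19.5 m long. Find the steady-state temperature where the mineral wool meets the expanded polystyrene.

For a radial system each layer contributes R = ln(r_out/r_in)/(2πkL); films add R = 1/(hA).
R_copper pipe wall = ln(57/50)/(2π×396×19.5) = 2.701×10^-6 K/W
R_mineral wool = ln(127/57)/(2π×0.0393×19.5) = 0.1664 K/W
R_expanded polystyrene = ln(197/127)/(2π×0.04×19.5) = 0.08958 K/W
R_outer film = 1/(h_o·2πr_oL) = 1/(9.87×2π×0.197×19.5) = 0.004198 K/W
R_total = 0.2602 K/W
Q = ΔT/R_total = 26/0.2602
Q = 99.9 W
T_interface = T_inner + Q·ΣR(inner→interface) = 278 + 99.9×0.1664

T ≈ 295 K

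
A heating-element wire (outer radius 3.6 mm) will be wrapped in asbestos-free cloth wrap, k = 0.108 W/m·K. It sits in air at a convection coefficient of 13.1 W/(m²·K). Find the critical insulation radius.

For a cylinder r_cr = k/h = 0.108/13.1
r_cr = 8.24 mm; since the bare radius (3.6 mm) is below r_cr, adding a thin layer of insulation will *increase* heat loss.

r_cr ≈ 8.24 mm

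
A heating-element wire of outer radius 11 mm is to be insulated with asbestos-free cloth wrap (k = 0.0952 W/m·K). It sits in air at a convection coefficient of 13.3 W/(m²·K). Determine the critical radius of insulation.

For a cylinder r_cr = k/h = 0.0952/13.3
r_cr = 7.16 mm; since the bare radius (11 mm) is above r_cr, any added insulation will reduce heat loss.

r_cr ≈ 7.16 mm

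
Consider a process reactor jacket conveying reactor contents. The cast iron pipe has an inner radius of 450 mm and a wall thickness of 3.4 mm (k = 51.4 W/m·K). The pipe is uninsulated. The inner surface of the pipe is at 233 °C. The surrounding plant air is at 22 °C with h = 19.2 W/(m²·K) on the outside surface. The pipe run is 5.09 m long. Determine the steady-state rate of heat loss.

Treating each annulus and film as a series resistance:
R_cast iron pipe wall = ln(453.4/450)/(2π×51.4×5.09) = 4.579×10^-6 K/W
R_outer film = 1/(h_o·2πr_oL) = 1/(19.2×2π×0.4534×5.09) = 0.003592 K/W
R_total = 0.003596 K/W
Q = ΔT/R_total = 211/0.003596

Q ≈ 58700 W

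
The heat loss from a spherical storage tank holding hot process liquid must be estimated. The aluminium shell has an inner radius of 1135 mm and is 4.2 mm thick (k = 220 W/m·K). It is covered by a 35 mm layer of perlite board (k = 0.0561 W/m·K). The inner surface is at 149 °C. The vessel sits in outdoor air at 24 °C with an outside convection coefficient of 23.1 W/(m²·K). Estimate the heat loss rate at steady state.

Q ≈ 3160 W

Each spherical layer contributes R = (1/r_i − 1/r_o)/(4πk):
R_aluminium shell = (1/1.135 − 1/1.1392)/(4π×220) = 1.175×10^-6 K/W
R_perlite board = (1/1.1392 − 1/1.1742)/(4π×0.0561) = 0.03712 K/W
R_outer film = 1/(h·4πr_o²) = 1/(23.1×4π×1.1742²) = 0.002499 K/W
R_total = 0.03962 K/W
Q = ΔT/R_total = 125/0.03962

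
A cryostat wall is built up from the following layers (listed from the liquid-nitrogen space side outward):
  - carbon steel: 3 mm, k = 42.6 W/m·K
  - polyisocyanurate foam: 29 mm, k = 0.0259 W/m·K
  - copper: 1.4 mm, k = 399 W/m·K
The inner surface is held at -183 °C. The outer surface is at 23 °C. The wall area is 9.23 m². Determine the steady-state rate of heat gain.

Q ≈ 1700 W

Treating each layer as a thermal resistance in series:
R_carbon steel = L/(kA) = 0.003/(42.6×9.23) = 7.63×10^-6 K/W
R_polyisocyanurate foam = L/(kA) = 0.029/(0.0259×9.23) = 0.1213 K/W
R_copper = L/(kA) = 0.0014/(399×9.23) = 3.801×10^-7 K/W
R_total = 0.1213 K/W
Q = ΔT / R_total = 206 / 0.1213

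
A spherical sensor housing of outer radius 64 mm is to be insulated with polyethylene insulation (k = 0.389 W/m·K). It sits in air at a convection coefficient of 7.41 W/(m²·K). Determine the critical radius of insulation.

For a sphere r_cr = 2k/h = 2×0.389/7.41
r_cr = 105 mm; since the bare radius (64 mm) is below r_cr, adding a thin layer of insulation will *increase* heat loss.

r_cr ≈ 105 mm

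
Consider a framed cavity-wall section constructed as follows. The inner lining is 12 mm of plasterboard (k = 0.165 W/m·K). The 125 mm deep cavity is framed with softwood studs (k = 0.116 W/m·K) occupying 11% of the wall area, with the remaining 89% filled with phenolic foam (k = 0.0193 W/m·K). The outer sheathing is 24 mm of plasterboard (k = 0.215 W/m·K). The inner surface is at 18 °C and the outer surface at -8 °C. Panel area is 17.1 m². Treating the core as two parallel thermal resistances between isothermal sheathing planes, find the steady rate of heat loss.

Sheathing layers in series; stud and cavity paths in parallel between them.
R_inner = 0.012/(0.165×17.1) = 0.004253 K/W
R_stud  = 0.125/(0.116×0.11×17.1) = 0.5729 K/W
R_cav   = 0.125/(0.0193×0.89×17.1) = 0.4256 K/W
1/R_core = 1/R_stud + 1/R_cav → R_core = 0.2442 K/W
R_outer = 0.024/(0.215×17.1) = 0.006528 K/W
R_total = 0.255 K/W
Q = ΔT/R_total = 26/0.255

Q ≈ 102 W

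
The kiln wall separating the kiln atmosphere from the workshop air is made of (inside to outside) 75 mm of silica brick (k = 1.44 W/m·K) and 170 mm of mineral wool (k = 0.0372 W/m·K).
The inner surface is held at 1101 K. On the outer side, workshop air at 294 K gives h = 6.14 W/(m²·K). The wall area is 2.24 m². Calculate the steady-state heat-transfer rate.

Series thermal resistances:
R_silica brick = L/(kA) = 0.075/(1.44×2.24) = 0.02325 K/W
R_mineral wool = L/(kA) = 0.17/(0.0372×2.24) = 2.04 K/W
R_outer film = 1/(h_o·A) = 1/(6.14×2.24) = 0.07271 K/W
R_total = 2.136 K/W
Q = ΔT / R_total = 807 / 2.136

Q ≈ 378 W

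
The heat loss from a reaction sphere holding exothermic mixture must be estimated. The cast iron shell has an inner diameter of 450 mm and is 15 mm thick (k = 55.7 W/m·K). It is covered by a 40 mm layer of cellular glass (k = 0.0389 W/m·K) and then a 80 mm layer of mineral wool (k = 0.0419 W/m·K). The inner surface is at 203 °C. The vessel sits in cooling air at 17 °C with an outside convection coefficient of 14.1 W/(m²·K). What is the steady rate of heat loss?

Q ≈ 67.2 W

For a spherical shell R = (1/r₁ − 1/r₂)/(4πk); film R = 1/(h·4πr²). In series:
R_cast iron shell = (1/0.225 − 1/0.24)/(4π×55.7) = 3.969×10^-4 K/W
R_cellular glass = (1/0.24 − 1/0.28)/(4π×0.0389) = 1.218 K/W
R_mineral wool = (1/0.28 − 1/0.36)/(4π×0.0419) = 1.507 K/W
R_outer film = 1/(h·4πr_o²) = 1/(14.1×4π×0.36²) = 0.04355 K/W
R_total = 2.769 K/W
Q = ΔT/R_total = 186/2.769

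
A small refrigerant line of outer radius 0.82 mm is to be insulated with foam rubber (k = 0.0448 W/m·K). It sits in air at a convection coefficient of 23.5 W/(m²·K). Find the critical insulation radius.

r_cr ≈ 1.91 mm

For a cylinder r_cr = k/h = 0.0448/23.5
r_cr = 1.91 mm; since the bare radius (0.82 mm) is below r_cr, adding a thin layer of insulation will *increase* heat loss.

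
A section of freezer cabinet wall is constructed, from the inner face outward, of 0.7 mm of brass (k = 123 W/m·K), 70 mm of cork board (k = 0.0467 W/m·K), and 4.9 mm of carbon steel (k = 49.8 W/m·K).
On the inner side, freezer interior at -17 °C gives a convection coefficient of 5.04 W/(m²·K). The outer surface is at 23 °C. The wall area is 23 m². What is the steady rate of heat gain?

Model the wall as resistances in series:
R_inner film = 1/(h_i·A) = 1/(5.04×23) = 0.008627 K/W
R_brass = L/(kA) = 0.0007/(123×23) = 2.474×10^-7 K/W
R_cork board = L/(kA) = 0.07/(0.0467×23) = 0.06517 K/W
R_carbon steel = L/(kA) = 0.0049/(49.8×23) = 4.278×10^-6 K/W
R_total = 0.0738 K/W
Q = ΔT / R_total = 40 / 0.0738

Q ≈ 542 W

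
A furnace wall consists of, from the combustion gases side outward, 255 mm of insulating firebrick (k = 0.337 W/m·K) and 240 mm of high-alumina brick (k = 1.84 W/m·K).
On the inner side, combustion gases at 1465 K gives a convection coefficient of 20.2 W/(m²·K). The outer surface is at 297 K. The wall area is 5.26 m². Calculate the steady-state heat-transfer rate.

Treating each layer as a thermal resistance in series:
R_inner film = 1/(h_i·A) = 1/(20.2×5.26) = 0.009412 K/W
R_insulating firebrick = L/(kA) = 0.255/(0.337×5.26) = 0.1439 K/W
R_high-alumina brick = L/(kA) = 0.24/(1.84×5.26) = 0.0248 K/W
R_total = 0.1781 K/W
Q = ΔT / R_total = 1168 / 0.1781

Q ≈ 6560 W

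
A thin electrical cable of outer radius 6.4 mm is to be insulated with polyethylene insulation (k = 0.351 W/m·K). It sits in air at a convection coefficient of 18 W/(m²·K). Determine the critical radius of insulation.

For a cylinder r_cr = k/h = 0.351/18
r_cr = 19.5 mm; since the bare radius (6.4 mm) is below r_cr, adding a thin layer of insulation will *increase* heat loss.

r_cr ≈ 19.5 mm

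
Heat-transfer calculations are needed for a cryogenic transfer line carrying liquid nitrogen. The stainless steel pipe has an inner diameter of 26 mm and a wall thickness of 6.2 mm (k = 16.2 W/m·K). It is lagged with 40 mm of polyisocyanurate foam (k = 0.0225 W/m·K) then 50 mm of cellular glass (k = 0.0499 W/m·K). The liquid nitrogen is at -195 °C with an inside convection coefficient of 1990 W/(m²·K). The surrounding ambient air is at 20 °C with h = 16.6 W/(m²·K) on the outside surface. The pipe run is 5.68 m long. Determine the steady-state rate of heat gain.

Radial resistances (cylindrical: R_cond = ln(r_o/r_i)/(2πkL), R_conv = 1/(h·2πrL)):
R_inner film = 1/(h_i·2πr₁L) = 1/(1990×2π×0.013×5.68) = 0.001083 K/W
R_stainless steel pipe wall = ln(19.2/13)/(2π×16.2×5.68) = 6.745×10^-4 K/W
R_polyisocyanurate foam = ln(59.2/19.2)/(2π×0.0225×5.68) = 1.402 K/W
R_cellular glass = ln(109.2/59.2)/(2π×0.0499×5.68) = 0.3438 K/W
R_outer film = 1/(h_o·2πr_oL) = 1/(16.6×2π×0.1092×5.68) = 0.01546 K/W
R_total = 1.763 K/W
Q = ΔT/R_total = 215/1.763

Q ≈ 122 W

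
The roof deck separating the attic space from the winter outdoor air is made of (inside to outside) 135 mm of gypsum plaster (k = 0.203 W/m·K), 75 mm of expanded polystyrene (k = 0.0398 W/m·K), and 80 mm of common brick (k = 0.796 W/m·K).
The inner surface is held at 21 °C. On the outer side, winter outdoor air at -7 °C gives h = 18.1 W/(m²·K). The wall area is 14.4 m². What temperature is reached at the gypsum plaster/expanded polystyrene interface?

Using the resistance-network approach (series):
R_gypsum plaster = L/(kA) = 0.135/(0.203×14.4) = 0.04618 K/W
R_expanded polystyrene = L/(kA) = 0.075/(0.0398×14.4) = 0.1309 K/W
R_common brick = L/(kA) = 0.08/(0.796×14.4) = 0.006979 K/W
R_outer film = 1/(h_o·A) = 1/(18.1×14.4) = 0.003837 K/W
R_total = 0.1879 K/W;  Q = ΔT/R_total = 28/0.1879 = 149 W
T_interface = T_inner − Q·ΣR(inner→interface) = 21 − 149×0.04618

T ≈ 14.1 °C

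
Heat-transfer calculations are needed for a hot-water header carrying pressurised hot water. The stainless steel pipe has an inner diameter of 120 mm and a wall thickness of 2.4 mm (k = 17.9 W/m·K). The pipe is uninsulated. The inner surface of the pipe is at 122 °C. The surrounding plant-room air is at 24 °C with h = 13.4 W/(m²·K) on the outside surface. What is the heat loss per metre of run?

For a radial system each layer contributes R = ln(r_out/r_in)/(2πkL); films add R = 1/(hA).
R_stainless steel pipe wall = ln(62.4/60)/(2π×17.9×1) = 3.487×10^-4 K/W
R_outer film = 1/(h_o·2πr_oL) = 1/(13.4×2π×0.0624×1) = 0.1903 K/W
R_total = 0.1907 K/W
Q = ΔT/R_total = 98/0.1907

q′ ≈ 514 W/m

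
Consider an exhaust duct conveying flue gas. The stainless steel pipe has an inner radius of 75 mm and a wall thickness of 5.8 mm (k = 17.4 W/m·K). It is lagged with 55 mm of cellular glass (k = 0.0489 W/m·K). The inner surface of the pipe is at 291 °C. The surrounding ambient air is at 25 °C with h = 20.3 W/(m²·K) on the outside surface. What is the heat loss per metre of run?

q′ ≈ 152 W/m

Cylindrical conduction, so R = ln(r₂/r₁)/(2πkL) per layer, in series:
R_stainless steel pipe wall = ln(80.8/75)/(2π×17.4×1) = 6.813×10^-4 K/W
R_cellular glass = ln(135.8/80.8)/(2π×0.0489×1) = 1.69 K/W
R_outer film = 1/(h_o·2πr_oL) = 1/(20.3×2π×0.1358×1) = 0.05773 K/W
R_total = 1.748 K/W
Q = ΔT/R_total = 266/1.748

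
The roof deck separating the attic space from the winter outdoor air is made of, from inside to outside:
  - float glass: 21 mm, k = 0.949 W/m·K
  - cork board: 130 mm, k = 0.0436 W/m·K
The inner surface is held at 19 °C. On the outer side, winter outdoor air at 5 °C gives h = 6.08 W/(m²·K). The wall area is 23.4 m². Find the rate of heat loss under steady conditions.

Model the wall as resistances in series:
R_float glass = L/(kA) = 0.021/(0.949×23.4) = 9.457×10^-4 K/W
R_cork board = L/(kA) = 0.13/(0.0436×23.4) = 0.1274 K/W
R_outer film = 1/(h_o·A) = 1/(6.08×23.4) = 0.007029 K/W
R_total = 0.1354 K/W
Q = ΔT / R_total = 14 / 0.1354

Q ≈ 103 W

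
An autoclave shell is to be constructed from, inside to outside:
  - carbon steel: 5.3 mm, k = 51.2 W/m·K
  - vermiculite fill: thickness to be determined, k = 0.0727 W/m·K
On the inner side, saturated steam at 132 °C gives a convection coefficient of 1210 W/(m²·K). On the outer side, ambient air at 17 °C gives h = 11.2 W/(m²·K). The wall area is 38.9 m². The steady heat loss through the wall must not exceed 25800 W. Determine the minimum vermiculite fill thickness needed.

L ≈ 6.05 mm

Treating each layer as a thermal resistance in series:
R_inner film = 1/(h_i·A) = 1/(1210×38.9) = 2.125×10^-5 K/W
R_carbon steel = L/(kA) = 0.0053/(51.2×38.9) = 2.661×10^-6 K/W
R_outer film = 1/(h_o·A) = 1/(11.2×38.9) = 0.002295 K/W
Sum of the known resistances R_other = 0.002319 K/W
Required total resistance R_tot = ΔT/Q_allow = 115/25800 = 0.004457 K/W
R_vermiculite fill = R_tot − R_other = 0.002138 K/W
L = R·k·A = 0.002138×0.0727×38.9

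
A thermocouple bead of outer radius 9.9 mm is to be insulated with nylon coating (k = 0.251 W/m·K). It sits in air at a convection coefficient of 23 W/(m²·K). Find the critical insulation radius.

r_cr ≈ 21.8 mm

For a sphere r_cr = 2k/h = 2×0.251/23
r_cr = 21.8 mm; since the bare radius (9.9 mm) is below r_cr, adding a thin layer of insulation will *increase* heat loss.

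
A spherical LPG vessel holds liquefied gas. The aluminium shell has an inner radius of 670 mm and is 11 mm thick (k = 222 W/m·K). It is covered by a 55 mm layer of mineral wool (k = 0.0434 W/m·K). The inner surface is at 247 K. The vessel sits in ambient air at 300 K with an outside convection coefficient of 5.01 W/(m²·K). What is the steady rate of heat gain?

Each spherical layer contributes R = (1/r_i − 1/r_o)/(4πk):
R_aluminium shell = (1/0.67 − 1/0.681)/(4π×222) = 8.642×10^-6 K/W
R_mineral wool = (1/0.681 − 1/0.736)/(4π×0.0434) = 0.2012 K/W
R_outer film = 1/(h·4πr_o²) = 1/(5.01×4π×0.736²) = 0.02932 K/W
R_total = 0.2305 K/W
Q = ΔT/R_total = 53/0.2305

Q ≈ 230 W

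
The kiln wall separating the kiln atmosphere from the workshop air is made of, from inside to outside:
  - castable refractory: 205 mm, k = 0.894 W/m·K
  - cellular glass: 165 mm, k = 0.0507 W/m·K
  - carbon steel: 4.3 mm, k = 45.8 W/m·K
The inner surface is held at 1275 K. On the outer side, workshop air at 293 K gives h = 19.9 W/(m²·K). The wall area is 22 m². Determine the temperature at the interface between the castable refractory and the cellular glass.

T ≈ 1210 K

Treating each layer as a thermal resistance in series:
R_castable refractory = L/(kA) = 0.205/(0.894×22) = 0.01042 K/W
R_cellular glass = L/(kA) = 0.165/(0.0507×22) = 0.1479 K/W
R_carbon steel = L/(kA) = 0.0043/(45.8×22) = 4.268×10^-6 K/W
R_outer film = 1/(h_o·A) = 1/(19.9×22) = 0.002284 K/W
R_total = 0.1606 K/W;  Q = ΔT/R_total = 982/0.1606 = 6113 W
T_interface = T_inner − Q·ΣR(inner→interface) = 1275 − 6110×0.01042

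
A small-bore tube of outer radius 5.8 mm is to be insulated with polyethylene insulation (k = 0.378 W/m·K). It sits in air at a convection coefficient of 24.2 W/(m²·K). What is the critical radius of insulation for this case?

r_cr ≈ 15.6 mm

For a cylinder r_cr = k/h = 0.378/24.2
r_cr = 15.6 mm; since the bare radius (5.8 mm) is below r_cr, adding a thin layer of insulation will *increase* heat loss.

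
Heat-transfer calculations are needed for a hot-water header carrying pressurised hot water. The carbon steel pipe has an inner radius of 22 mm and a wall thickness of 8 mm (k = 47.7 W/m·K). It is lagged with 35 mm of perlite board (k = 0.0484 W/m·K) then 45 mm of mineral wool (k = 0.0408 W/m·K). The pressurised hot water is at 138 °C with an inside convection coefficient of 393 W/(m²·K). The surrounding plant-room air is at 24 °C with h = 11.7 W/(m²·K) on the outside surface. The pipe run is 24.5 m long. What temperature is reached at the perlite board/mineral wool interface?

Radial resistances (cylindrical: R_cond = ln(r_o/r_i)/(2πkL), R_conv = 1/(h·2πrL)):
R_inner film = 1/(h_i·2πr₁L) = 1/(393×2π×0.022×24.5) = 7.513×10^-4 K/W
R_carbon steel pipe wall = ln(30/22)/(2π×47.7×24.5) = 4.224×10^-5 K/W
R_perlite board = ln(65/30)/(2π×0.0484×24.5) = 0.1038 K/W
R_mineral wool = ln(110/65)/(2π×0.0408×24.5) = 0.08376 K/W
R_outer film = 1/(h_o·2πr_oL) = 1/(11.7×2π×0.11×24.5) = 0.005047 K/W
R_total = 0.1934 K/W
Q = ΔT/R_total = 114/0.1934
Q = 590 W
T_interface = T_inner − Q·ΣR(inner→interface) = 138 − 590×0.1046

T ≈ 76.4 °C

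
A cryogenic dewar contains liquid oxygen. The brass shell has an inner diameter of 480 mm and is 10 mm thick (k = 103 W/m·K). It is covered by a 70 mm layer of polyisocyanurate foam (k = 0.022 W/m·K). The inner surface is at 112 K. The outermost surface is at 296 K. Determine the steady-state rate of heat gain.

Radial (spherical) resistances in series:
R_brass shell = (1/0.24 − 1/0.25)/(4π×103) = 1.288×10^-4 K/W
R_polyisocyanurate foam = (1/0.25 − 1/0.32)/(4π×0.022) = 3.165 K/W
R_total = 3.165 K/W
Q = ΔT/R_total = 184/3.165

Q ≈ 58.1 W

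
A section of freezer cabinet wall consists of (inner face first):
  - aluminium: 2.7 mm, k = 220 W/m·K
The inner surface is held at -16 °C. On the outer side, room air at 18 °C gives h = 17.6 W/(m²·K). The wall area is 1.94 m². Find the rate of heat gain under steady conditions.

Q ≈ 1160 W

Series thermal resistances:
R_aluminium = L/(kA) = 0.0027/(220×1.94) = 6.326×10^-6 K/W
R_outer film = 1/(h_o·A) = 1/(17.6×1.94) = 0.02929 K/W
R_total = 0.02929 K/W
Q = ΔT / R_total = 34 / 0.02929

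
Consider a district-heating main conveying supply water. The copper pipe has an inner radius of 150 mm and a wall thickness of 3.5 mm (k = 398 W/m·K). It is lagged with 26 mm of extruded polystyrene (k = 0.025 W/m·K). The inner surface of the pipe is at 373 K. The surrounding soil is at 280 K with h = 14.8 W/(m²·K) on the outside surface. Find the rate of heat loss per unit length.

Cylindrical conduction, so R = ln(r₂/r₁)/(2πkL) per layer, in series:
R_copper pipe wall = ln(153.5/150)/(2π×398×1) = 9.223×10^-6 K/W
R_extruded polystyrene = ln(179.5/153.5)/(2π×0.025×1) = 0.9961 K/W
R_outer film = 1/(h_o·2πr_oL) = 1/(14.8×2π×0.1795×1) = 0.05991 K/W
R_total = 1.056 K/W
Q = ΔT/R_total = 93/1.056

q′ ≈ 88.1 W/m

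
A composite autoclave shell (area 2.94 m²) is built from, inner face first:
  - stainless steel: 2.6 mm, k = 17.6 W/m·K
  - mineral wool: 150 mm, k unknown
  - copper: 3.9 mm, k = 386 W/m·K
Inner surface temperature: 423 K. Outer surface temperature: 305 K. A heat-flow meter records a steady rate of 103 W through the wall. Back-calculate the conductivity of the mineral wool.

Model the wall as resistances in series:
R_stainless steel = L/(kA) = 0.0026/(17.6×2.94) = 5.025×10^-5 K/W
R_copper = L/(kA) = 0.0039/(386×2.94) = 3.437×10^-6 K/W
Sum of known resistances R_other = 5.368×10^-5 K/W
Total R = ΔT/Q = 118/103 = 1.146 K/W
R_mineral wool = R_total − R_other = 1.146 K/W
k = L/(R·A) = 0.15/(1.146×2.94)

k ≈ 0.0445 W/(m·K)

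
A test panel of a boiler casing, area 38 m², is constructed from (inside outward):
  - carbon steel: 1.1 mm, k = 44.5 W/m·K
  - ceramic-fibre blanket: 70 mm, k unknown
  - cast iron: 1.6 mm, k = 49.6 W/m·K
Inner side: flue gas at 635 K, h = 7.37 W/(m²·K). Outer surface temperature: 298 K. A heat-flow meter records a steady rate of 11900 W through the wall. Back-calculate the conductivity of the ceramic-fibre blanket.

k ≈ 0.0744 W/(m·K)

Model the wall as resistances in series:
R_inner film = 1/(h_i·A) = 1/(7.37×38) = 0.003571 K/W
R_carbon steel = L/(kA) = 0.0011/(44.5×38) = 6.505×10^-7 K/W
R_cast iron = L/(kA) = 0.0016/(49.6×38) = 8.489×10^-7 K/W
Sum of known resistances R_other = 0.003572 K/W
Total R = ΔT/Q = 337/11900 = 0.02832 K/W
R_ceramic-fibre blanket = R_total − R_other = 0.02475 K/W
k = L/(R·A) = 0.07/(0.02475×38)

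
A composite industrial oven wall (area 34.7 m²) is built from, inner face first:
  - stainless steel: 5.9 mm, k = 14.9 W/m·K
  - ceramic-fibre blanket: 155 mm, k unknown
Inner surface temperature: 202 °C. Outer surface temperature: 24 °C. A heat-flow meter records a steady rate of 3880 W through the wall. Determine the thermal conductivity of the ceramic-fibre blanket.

Using the resistance-network approach (series):
R_stainless steel = L/(kA) = 0.0059/(14.9×34.7) = 1.141×10^-5 K/W
Sum of known resistances R_other = 1.141×10^-5 K/W
Total R = ΔT/Q = 178/3880 = 0.04588 K/W
R_ceramic-fibre blanket = R_total − R_other = 0.04586 K/W
k = L/(R·A) = 0.155/(0.04586×34.7)

k ≈ 0.0974 W/(m·K)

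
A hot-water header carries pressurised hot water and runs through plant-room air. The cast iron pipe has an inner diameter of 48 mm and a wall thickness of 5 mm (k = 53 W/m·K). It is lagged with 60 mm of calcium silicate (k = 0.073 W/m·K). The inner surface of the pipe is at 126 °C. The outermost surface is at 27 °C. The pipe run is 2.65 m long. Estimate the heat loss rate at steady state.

Q ≈ 107 W

Radial resistances (cylindrical: R_cond = ln(r_o/r_i)/(2πkL), R_conv = 1/(h·2πrL)):
R_cast iron pipe wall = ln(29/24)/(2π×53×2.65) = 2.144×10^-4 K/W
R_calcium silicate = ln(89/29)/(2π×0.073×2.65) = 0.9225 K/W
R_total = 0.9228 K/W
Q = ΔT/R_total = 99/0.9228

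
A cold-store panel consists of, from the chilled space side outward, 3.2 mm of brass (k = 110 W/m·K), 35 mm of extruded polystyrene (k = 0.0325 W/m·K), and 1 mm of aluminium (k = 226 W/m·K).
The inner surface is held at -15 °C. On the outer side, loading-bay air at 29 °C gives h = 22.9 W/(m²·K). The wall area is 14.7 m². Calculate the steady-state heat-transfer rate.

Using the resistance-network approach (series):
R_brass = L/(kA) = 0.0032/(110×14.7) = 1.979×10^-6 K/W
R_extruded polystyrene = L/(kA) = 0.035/(0.0325×14.7) = 0.07326 K/W
R_aluminium = L/(kA) = 0.001/(226×14.7) = 3.01×10^-7 K/W
R_outer film = 1/(h_o·A) = 1/(22.9×14.7) = 0.002971 K/W
R_total = 0.07623 K/W
Q = ΔT / R_total = 44 / 0.07623

Q ≈ 577 W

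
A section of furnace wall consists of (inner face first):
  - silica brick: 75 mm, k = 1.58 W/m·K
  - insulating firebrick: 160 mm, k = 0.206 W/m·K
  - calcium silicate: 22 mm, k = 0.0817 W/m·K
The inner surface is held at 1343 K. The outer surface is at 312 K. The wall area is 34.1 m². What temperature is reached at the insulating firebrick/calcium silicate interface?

Using the resistance-network approach (series):
R_silica brick = L/(kA) = 0.075/(1.58×34.1) = 0.001392 K/W
R_insulating firebrick = L/(kA) = 0.16/(0.206×34.1) = 0.02278 K/W
R_calcium silicate = L/(kA) = 0.022/(0.0817×34.1) = 0.007897 K/W
R_total = 0.03207 K/W;  Q = ΔT/R_total = 1031/0.03207 = 32150 W
T_interface = T_inner − Q·ΣR(inner→interface) = 1343 − 32200×0.02417

T ≈ 566 K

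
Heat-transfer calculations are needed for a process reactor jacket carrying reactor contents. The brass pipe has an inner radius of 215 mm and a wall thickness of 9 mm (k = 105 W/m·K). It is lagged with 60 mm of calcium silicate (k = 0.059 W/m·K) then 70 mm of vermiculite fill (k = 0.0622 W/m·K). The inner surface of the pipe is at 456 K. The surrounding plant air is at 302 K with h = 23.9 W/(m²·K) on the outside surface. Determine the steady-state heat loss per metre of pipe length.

For a radial system each layer contributes R = ln(r_out/r_in)/(2πkL); films add R = 1/(hA).
R_brass pipe wall = ln(224/215)/(2π×105×1) = 6.216×10^-5 K/W
R_calcium silicate = ln(284/224)/(2π×0.059×1) = 0.6402 K/W
R_vermiculite fill = ln(354/284)/(2π×0.0622×1) = 0.5638 K/W
R_outer film = 1/(h_o·2πr_oL) = 1/(23.9×2π×0.354×1) = 0.01881 K/W
R_total = 1.223 K/W
Q = ΔT/R_total = 154/1.223

q′ ≈ 126 W/m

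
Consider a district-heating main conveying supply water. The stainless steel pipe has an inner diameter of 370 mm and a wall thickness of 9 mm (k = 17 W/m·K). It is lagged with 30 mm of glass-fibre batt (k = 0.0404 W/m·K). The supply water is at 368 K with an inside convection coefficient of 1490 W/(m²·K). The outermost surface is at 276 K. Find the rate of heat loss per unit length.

Radial resistances (cylindrical: R_cond = ln(r_o/r_i)/(2πkL), R_conv = 1/(h·2πrL)):
R_inner film = 1/(h_i·2πr₁L) = 1/(1490×2π×0.185×1) = 5.774×10^-4 K/W
R_stainless steel pipe wall = ln(194/185)/(2π×17×1) = 4.447×10^-4 K/W
R_glass-fibre batt = ln(224/194)/(2π×0.0404×1) = 0.5664 K/W
R_total = 0.5675 K/W
Q = ΔT/R_total = 92/0.5675

q′ ≈ 162 W/m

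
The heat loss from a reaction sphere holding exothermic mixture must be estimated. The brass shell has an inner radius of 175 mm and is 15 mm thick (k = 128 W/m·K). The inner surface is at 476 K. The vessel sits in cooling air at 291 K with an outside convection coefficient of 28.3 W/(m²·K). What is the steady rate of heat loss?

Q ≈ 2370 W

Spherical conduction: R = (1/r_in − 1/r_out)/(4πk) per layer; series-sum.
R_brass shell = (1/0.175 − 1/0.19)/(4π×128) = 2.805×10^-4 K/W
R_outer film = 1/(h·4πr_o²) = 1/(28.3×4π×0.19²) = 0.07789 K/W
R_total = 0.07817 K/W
Q = ΔT/R_total = 185/0.07817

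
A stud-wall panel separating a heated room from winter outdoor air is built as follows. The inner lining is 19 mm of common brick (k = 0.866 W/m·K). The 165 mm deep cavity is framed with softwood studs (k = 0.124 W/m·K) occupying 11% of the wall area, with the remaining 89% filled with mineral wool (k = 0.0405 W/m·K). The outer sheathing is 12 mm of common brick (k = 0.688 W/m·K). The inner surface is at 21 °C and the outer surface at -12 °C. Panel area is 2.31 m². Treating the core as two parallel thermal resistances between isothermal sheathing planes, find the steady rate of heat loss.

Q ≈ 22.7 W

Sheathing layers in series; stud and cavity paths in parallel between them.
R_inner = 0.019/(0.866×2.31) = 0.009498 K/W
R_stud  = 0.165/(0.124×0.11×2.31) = 5.237 K/W
R_cav   = 0.165/(0.0405×0.89×2.31) = 1.982 K/W
1/R_core = 1/R_stud + 1/R_cav → R_core = 1.438 K/W
R_outer = 0.012/(0.688×2.31) = 0.007551 K/W
R_total = 1.455 K/W
Q = ΔT/R_total = 33/1.455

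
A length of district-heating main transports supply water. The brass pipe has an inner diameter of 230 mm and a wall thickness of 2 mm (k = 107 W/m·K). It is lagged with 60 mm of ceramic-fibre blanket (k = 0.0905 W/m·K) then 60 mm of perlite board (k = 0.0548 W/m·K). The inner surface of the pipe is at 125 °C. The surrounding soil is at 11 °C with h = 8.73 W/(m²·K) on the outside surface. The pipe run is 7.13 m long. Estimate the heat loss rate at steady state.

For a radial system each layer contributes R = ln(r_out/r_in)/(2πkL); films add R = 1/(hA).
R_brass pipe wall = ln(117/115)/(2π×107×7.13) = 3.597×10^-6 K/W
R_ceramic-fibre blanket = ln(177/117)/(2π×0.0905×7.13) = 0.1021 K/W
R_perlite board = ln(237/177)/(2π×0.0548×7.13) = 0.1189 K/W
R_outer film = 1/(h_o·2πr_oL) = 1/(8.73×2π×0.237×7.13) = 0.01079 K/W
R_total = 0.2318 K/W
Q = ΔT/R_total = 114/0.2318

Q ≈ 492 W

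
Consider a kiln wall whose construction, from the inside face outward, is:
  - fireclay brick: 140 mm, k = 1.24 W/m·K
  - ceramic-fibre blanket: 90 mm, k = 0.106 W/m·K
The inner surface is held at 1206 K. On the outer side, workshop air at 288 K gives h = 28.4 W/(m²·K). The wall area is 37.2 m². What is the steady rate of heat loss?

Model the wall as resistances in series:
R_fireclay brick = L/(kA) = 0.14/(1.24×37.2) = 0.003035 K/W
R_ceramic-fibre blanket = L/(kA) = 0.09/(0.106×37.2) = 0.02282 K/W
R_outer film = 1/(h_o·A) = 1/(28.4×37.2) = 9.465×10^-4 K/W
R_total = 0.02681 K/W
Q = ΔT / R_total = 918 / 0.02681

Q ≈ 34200 W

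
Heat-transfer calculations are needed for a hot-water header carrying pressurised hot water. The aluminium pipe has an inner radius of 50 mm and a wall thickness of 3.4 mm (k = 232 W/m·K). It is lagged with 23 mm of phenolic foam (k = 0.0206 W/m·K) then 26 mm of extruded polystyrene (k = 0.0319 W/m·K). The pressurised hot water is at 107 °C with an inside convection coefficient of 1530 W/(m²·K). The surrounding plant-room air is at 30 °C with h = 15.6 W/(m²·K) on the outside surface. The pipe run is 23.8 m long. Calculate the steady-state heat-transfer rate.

Q ≈ 423 W

Cylindrical conduction, so R = ln(r₂/r₁)/(2πkL) per layer, in series:
R_inner film = 1/(h_i·2πr₁L) = 1/(1530×2π×0.05×23.8) = 8.741×10^-5 K/W
R_aluminium pipe wall = ln(53.4/50)/(2π×232×23.8) = 1.896×10^-6 K/W
R_phenolic foam = ln(76.4/53.4)/(2π×0.0206×23.8) = 0.1163 K/W
R_extruded polystyrene = ln(102.4/76.4)/(2π×0.0319×23.8) = 0.0614 K/W
R_outer film = 1/(h_o·2πr_oL) = 1/(15.6×2π×0.1024×23.8) = 0.004186 K/W
R_total = 0.1819 K/W
Q = ΔT/R_total = 77/0.1819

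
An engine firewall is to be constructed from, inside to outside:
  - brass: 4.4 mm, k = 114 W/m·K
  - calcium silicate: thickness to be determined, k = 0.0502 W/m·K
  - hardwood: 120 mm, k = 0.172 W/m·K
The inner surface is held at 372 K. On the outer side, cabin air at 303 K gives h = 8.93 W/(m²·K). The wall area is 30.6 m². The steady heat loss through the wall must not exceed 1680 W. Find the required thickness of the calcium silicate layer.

L ≈ 22.4 mm

Treating each layer as a thermal resistance in series:
R_brass = L/(kA) = 0.0044/(114×30.6) = 1.261×10^-6 K/W
R_hardwood = L/(kA) = 0.12/(0.172×30.6) = 0.0228 K/W
R_outer film = 1/(h_o·A) = 1/(8.93×30.6) = 0.00366 K/W
Sum of the known resistances R_other = 0.02646 K/W
Required total resistance R_tot = ΔT/Q_allow = 69/1680 = 0.04107 K/W
R_calcium silicate = R_tot − R_other = 0.01461 K/W
L = R·k·A = 0.01461×0.0502×30.6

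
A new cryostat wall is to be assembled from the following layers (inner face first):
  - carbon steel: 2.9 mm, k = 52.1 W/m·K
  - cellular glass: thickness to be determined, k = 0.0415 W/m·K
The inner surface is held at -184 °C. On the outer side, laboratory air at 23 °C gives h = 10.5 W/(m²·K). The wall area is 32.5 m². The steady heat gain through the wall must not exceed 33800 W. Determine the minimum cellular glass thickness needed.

L ≈ 4.31 mm

Series thermal resistances:
R_carbon steel = L/(kA) = 0.0029/(52.1×32.5) = 1.713×10^-6 K/W
R_outer film = 1/(h_o·A) = 1/(10.5×32.5) = 0.00293 K/W
Sum of the known resistances R_other = 0.002932 K/W
Required total resistance R_tot = ΔT/Q_allow = 207/33800 = 0.006124 K/W
R_cellular glass = R_tot − R_other = 0.003192 K/W
L = R·k·A = 0.003192×0.0415×32.5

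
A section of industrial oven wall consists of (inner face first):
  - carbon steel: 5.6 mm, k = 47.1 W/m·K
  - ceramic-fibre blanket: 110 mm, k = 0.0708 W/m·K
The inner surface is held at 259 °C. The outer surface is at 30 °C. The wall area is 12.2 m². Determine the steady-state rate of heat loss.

Model the wall as resistances in series:
R_carbon steel = L/(kA) = 0.0056/(47.1×12.2) = 9.746×10^-6 K/W
R_ceramic-fibre blanket = L/(kA) = 0.11/(0.0708×12.2) = 0.1274 K/W
R_total = 0.1274 K/W
Q = ΔT / R_total = 229 / 0.1274

Q ≈ 1800 W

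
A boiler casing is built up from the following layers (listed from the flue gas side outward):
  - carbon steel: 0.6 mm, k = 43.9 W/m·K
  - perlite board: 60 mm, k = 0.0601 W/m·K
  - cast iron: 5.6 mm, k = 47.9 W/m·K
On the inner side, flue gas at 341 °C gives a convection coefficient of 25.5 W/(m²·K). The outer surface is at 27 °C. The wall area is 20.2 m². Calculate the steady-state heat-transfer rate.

Q ≈ 6110 W

Series thermal resistances:
R_inner film = 1/(h_i·A) = 1/(25.5×20.2) = 0.001941 K/W
R_carbon steel = L/(kA) = 0.0006/(43.9×20.2) = 6.766×10^-7 K/W
R_perlite board = L/(kA) = 0.06/(0.0601×20.2) = 0.04942 K/W
R_cast iron = L/(kA) = 0.0056/(47.9×20.2) = 5.788×10^-6 K/W
R_total = 0.05137 K/W
Q = ΔT / R_total = 314 / 0.05137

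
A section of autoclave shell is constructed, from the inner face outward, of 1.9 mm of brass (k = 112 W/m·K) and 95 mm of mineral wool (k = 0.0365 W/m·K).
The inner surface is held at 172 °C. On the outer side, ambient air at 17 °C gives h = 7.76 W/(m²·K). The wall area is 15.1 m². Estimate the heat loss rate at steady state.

Using the resistance-network approach (series):
R_brass = L/(kA) = 0.0019/(112×15.1) = 1.123×10^-6 K/W
R_mineral wool = L/(kA) = 0.095/(0.0365×15.1) = 0.1724 K/W
R_outer film = 1/(h_o·A) = 1/(7.76×15.1) = 0.008534 K/W
R_total = 0.1809 K/W
Q = ΔT / R_total = 155 / 0.1809

Q ≈ 857 W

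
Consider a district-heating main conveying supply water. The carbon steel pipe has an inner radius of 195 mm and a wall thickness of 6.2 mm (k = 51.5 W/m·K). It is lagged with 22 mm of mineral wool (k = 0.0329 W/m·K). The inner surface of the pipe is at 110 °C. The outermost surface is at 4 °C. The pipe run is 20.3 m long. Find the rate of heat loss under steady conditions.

Q ≈ 4290 W

Per-layer cylindrical resistances, series-summed:
R_carbon steel pipe wall = ln(201.2/195)/(2π×51.5×20.3) = 4.765×10^-6 K/W
R_mineral wool = ln(223.2/201.2)/(2π×0.0329×20.3) = 0.02473 K/W
R_total = 0.02473 K/W
Q = ΔT/R_total = 106/0.02473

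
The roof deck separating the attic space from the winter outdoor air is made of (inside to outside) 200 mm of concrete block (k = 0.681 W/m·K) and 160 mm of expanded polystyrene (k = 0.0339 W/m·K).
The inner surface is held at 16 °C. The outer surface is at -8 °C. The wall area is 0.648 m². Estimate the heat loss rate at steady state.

Series thermal resistances:
R_concrete block = L/(kA) = 0.2/(0.681×0.648) = 0.4532 K/W
R_expanded polystyrene = L/(kA) = 0.16/(0.0339×0.648) = 7.284 K/W
R_total = 7.737 K/W
Q = ΔT / R_total = 24 / 7.737

Q ≈ 3.1 W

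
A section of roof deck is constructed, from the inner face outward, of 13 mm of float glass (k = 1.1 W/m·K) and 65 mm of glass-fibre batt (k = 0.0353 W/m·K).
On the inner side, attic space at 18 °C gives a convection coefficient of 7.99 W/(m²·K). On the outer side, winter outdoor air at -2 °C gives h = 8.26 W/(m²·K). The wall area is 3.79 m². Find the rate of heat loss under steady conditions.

Q ≈ 36.1 W

Thermal resistances in series:
R_inner film = 1/(h_i·A) = 1/(7.99×3.79) = 0.03302 K/W
R_float glass = L/(kA) = 0.013/(1.1×3.79) = 0.003118 K/W
R_glass-fibre batt = L/(kA) = 0.065/(0.0353×3.79) = 0.4858 K/W
R_outer film = 1/(h_o·A) = 1/(8.26×3.79) = 0.03194 K/W
R_total = 0.5539 K/W
Q = ΔT / R_total = 20 / 0.5539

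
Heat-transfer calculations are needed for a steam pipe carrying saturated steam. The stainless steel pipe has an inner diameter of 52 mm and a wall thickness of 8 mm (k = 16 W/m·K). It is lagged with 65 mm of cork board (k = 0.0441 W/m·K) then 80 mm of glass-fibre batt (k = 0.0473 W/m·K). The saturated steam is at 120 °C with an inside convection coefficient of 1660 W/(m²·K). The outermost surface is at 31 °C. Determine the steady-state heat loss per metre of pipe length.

Per-layer cylindrical resistances, series-summed:
R_inner film = 1/(h_i·2πr₁L) = 1/(1660×2π×0.026×1) = 0.003688 K/W
R_stainless steel pipe wall = ln(34/26)/(2π×16×1) = 0.002668 K/W
R_cork board = ln(99/34)/(2π×0.0441×1) = 3.857 K/W
R_glass-fibre batt = ln(179/99)/(2π×0.0473×1) = 1.993 K/W
R_total = 5.856 K/W
Q = ΔT/R_total = 89/5.856

q′ ≈ 15.2 W/m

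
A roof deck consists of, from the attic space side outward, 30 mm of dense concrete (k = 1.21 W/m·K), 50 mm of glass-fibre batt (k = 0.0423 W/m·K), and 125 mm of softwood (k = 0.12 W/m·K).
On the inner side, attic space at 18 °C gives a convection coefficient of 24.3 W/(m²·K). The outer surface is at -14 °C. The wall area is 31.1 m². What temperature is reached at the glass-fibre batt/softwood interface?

Thermal resistances in series:
R_inner film = 1/(h_i·A) = 1/(24.3×31.1) = 0.001323 K/W
R_dense concrete = L/(kA) = 0.03/(1.21×31.1) = 7.972×10^-4 K/W
R_glass-fibre batt = L/(kA) = 0.05/(0.0423×31.1) = 0.03801 K/W
R_softwood = L/(kA) = 0.125/(0.12×31.1) = 0.03349 K/W
R_total = 0.07362 K/W;  Q = ΔT/R_total = 32/0.07362 = 434.7 W
T_interface = T_inner − Q·ΣR(inner→interface) = 18 − 435×0.04013

T ≈ 0.558 °C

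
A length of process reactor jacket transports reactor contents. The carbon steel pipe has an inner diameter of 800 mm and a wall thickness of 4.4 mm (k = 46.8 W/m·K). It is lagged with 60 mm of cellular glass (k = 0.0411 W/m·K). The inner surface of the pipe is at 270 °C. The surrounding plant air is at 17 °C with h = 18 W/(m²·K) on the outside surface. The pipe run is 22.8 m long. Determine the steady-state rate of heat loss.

Q ≈ 10400 W

Per-layer cylindrical resistances, series-summed:
R_carbon steel pipe wall = ln(404.4/400)/(2π×46.8×22.8) = 1.632×10^-6 K/W
R_cellular glass = ln(464.4/404.4)/(2π×0.0411×22.8) = 0.0235 K/W
R_outer film = 1/(h_o·2πr_oL) = 1/(18×2π×0.4644×22.8) = 8.351×10^-4 K/W
R_total = 0.02433 K/W
Q = ΔT/R_total = 253/0.02433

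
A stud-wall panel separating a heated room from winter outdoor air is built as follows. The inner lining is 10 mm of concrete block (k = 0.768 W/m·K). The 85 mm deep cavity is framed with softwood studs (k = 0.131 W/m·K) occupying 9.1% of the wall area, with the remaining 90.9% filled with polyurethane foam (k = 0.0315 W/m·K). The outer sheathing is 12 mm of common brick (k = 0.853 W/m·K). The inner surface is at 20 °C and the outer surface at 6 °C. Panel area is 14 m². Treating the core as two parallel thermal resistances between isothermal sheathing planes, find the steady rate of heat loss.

Q ≈ 92.3 W

Sheathing layers in series; stud and cavity paths in parallel between them.
R_inner = 0.01/(0.768×14) = 9.301×10^-4 K/W
R_stud  = 0.085/(0.131×0.091×14) = 0.5093 K/W
R_cav   = 0.085/(0.0315×0.909×14) = 0.212 K/W
1/R_core = 1/R_stud + 1/R_cav → R_core = 0.1497 K/W
R_outer = 0.012/(0.853×14) = 0.001005 K/W
R_total = 0.1516 K/W
Q = ΔT/R_total = 14/0.1516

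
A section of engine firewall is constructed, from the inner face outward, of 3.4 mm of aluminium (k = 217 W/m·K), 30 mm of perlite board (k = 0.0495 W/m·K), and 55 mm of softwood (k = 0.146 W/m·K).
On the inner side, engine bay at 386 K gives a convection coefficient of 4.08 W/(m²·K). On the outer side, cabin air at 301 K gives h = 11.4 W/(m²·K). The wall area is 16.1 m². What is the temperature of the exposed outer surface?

T ≈ 307 K

Thermal resistances in series:
R_inner film = 1/(h_i·A) = 1/(4.08×16.1) = 0.01522 K/W
R_aluminium = L/(kA) = 0.0034/(217×16.1) = 9.732×10^-7 K/W
R_perlite board = L/(kA) = 0.03/(0.0495×16.1) = 0.03764 K/W
R_softwood = L/(kA) = 0.055/(0.146×16.1) = 0.0234 K/W
R_outer film = 1/(h_o·A) = 1/(11.4×16.1) = 0.005448 K/W
R_total = 0.08171 K/W;  Q = ΔT/R_total = 85/0.08171 = 1040 W
T_interface = T_inner − Q·ΣR(inner→interface) = 386 − 1040×0.07627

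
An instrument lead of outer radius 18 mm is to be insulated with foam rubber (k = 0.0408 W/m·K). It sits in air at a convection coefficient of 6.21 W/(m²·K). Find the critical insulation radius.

For a cylinder r_cr = k/h = 0.0408/6.21
r_cr = 6.57 mm; since the bare radius (18 mm) is above r_cr, any added insulation will reduce heat loss.

r_cr ≈ 6.57 mm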